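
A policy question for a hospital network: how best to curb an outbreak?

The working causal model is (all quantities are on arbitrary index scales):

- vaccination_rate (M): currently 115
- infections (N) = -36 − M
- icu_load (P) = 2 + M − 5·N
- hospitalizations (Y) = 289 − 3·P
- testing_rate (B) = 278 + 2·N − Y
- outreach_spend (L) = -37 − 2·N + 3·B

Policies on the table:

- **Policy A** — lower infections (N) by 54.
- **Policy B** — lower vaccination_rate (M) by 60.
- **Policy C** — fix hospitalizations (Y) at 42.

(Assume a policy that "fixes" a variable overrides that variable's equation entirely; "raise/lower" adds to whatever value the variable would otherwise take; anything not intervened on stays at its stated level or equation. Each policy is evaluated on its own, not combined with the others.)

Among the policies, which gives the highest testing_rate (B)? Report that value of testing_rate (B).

3005

Policy A (N − 54):
  M = 115
  N = -36 − 115 (−54 from intervention) = -205
  P = 2 + 115 − 5·(-205) = 1142
  Y = 289 − 3·1142 = -3137
  B = 278 + 2·(-205) − (-3137) = 3005
Policy B (M − 60):
  M = 115 − 60 = 55
  N = -36 − 55 = -91
  P = 2 + 55 − 5·(-91) = 512
  Y = 289 − 3·512 = -1247
  B = 278 + 2·(-91) − (-1247) = 1343
Policy C (Y := 42):
  M = 115
  N = -36 − 115 = -151
  P = 2 + 115 − 5·(-151) = 872
  Y = 42
  B = 278 + 2·(-151) − 42 = -66
Comparing — Policy A: B=3005, Policy B: B=1343, Policy C: B=-66. Highest is 3005 (Policy A).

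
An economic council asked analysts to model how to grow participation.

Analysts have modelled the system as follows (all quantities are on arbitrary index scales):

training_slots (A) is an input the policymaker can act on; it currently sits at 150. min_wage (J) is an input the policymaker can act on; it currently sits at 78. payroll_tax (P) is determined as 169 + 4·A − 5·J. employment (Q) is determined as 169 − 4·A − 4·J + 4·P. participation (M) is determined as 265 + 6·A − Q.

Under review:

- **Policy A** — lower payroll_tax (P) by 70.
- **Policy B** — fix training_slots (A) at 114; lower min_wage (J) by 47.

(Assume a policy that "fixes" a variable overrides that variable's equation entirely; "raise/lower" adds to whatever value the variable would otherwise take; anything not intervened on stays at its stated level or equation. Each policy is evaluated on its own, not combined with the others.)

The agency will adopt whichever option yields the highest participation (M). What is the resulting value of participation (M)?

Policy A (P − 70):
  A = 150
  J = 78
  P = 169 + 4·150 − 5·78 (−70 from intervention) = 309
  Q = 169 − 4·150 − 4·78 + 4·309 = 493
  M = 265 + 6·150 − 493 = 672
Policy B (A := 114, J − 47):
  A = 114
  J = 78 − 47 = 31
  P = 169 + 4·114 − 5·31 = 470
  Q = 169 − 4·114 − 4·31 + 4·470 = 1469
  M = 265 + 6·114 − 1469 = -520
Comparing — Policy A: M=672, Policy B: M=-520. Highest is 672 (Policy A).

672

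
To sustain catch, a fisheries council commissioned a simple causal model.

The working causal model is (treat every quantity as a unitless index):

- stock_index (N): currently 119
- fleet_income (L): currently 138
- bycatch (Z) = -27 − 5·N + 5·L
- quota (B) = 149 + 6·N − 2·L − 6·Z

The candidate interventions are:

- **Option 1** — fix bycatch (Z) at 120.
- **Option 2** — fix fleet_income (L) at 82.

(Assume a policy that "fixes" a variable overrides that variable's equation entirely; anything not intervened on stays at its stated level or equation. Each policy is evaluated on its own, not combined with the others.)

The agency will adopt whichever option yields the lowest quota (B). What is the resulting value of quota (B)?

Option 1 (Z := 120):
  N = 119
  L = 138
  Z = 120
  B = 149 + 6·119 − 2·138 − 6·120 = -133
Option 2 (L := 82):
  N = 119
  L = 82
  Z = -27 − 5·119 + 5·82 = -212
  B = 149 + 6·119 − 2·82 − 6·(-212) = 1971
Comparing — Option 1: B=-133, Option 2: B=1971. Lowest is -133 (Option 1).

-133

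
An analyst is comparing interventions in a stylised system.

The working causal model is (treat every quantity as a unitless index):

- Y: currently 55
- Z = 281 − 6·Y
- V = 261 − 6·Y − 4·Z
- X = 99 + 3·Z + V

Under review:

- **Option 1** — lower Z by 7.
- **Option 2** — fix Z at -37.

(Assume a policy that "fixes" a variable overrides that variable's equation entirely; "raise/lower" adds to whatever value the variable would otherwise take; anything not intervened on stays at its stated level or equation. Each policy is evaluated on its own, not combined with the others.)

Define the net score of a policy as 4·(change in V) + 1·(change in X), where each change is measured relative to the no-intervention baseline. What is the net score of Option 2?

-204

Baseline:
  Y = 55
  Z = 281 − 6·55 = -49
  V = 261 − 6·55 − 4·(-49) = 127
  X = 99 + 3·(-49) + 127 = 79
Option 2 (Z := -37):
  Y = 55
  Z = -37
  V = 261 − 6·55 − 4·(-37) = 79
  X = 99 + 3·(-37) + 79 = 67
ΔV = 79 − 127 = -48; ΔX = 67 − 79 = -12
Score = 4·(-48) + 1·(-12) = -204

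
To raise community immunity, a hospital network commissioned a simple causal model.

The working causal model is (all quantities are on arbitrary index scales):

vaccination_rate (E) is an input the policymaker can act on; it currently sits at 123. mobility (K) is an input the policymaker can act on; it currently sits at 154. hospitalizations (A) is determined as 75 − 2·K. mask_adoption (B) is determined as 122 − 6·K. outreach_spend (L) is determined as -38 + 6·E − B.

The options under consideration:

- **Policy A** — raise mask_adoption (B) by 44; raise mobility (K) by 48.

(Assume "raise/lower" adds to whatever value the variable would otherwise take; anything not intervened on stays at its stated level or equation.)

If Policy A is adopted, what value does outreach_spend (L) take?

1746

Policy A (B + 44, K + 48):
  E = 123
  K = 154 + 48 = 202
  B = 122 − 6·202 (+44 from intervention) = -1046
  L = -38 + 6·123 − (-1046) = 1746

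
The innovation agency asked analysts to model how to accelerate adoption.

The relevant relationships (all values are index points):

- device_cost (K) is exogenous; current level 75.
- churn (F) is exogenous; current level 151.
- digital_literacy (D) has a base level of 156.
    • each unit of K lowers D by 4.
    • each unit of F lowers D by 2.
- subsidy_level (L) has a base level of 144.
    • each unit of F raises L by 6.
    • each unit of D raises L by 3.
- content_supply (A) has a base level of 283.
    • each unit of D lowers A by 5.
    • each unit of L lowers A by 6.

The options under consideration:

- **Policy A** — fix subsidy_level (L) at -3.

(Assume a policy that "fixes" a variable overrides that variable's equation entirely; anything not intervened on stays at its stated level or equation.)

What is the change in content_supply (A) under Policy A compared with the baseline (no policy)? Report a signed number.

Baseline:
  K = 75
  F = 151
  D = 156 − 4·75 − 2·151 = -446
  L = 144 + 6·151 + 3·(-446) = -288
  A = 283 − 5·(-446) − 6·(-288) = 4241
Policy A (L := -3):
  K = 75
  F = 151
  D = 156 − 4·75 − 2·151 = -446
  L = -3
  A = 283 − 5·(-446) − 6·(-3) = 2531
Change in A: 2531 − 4241 = -1710

-1710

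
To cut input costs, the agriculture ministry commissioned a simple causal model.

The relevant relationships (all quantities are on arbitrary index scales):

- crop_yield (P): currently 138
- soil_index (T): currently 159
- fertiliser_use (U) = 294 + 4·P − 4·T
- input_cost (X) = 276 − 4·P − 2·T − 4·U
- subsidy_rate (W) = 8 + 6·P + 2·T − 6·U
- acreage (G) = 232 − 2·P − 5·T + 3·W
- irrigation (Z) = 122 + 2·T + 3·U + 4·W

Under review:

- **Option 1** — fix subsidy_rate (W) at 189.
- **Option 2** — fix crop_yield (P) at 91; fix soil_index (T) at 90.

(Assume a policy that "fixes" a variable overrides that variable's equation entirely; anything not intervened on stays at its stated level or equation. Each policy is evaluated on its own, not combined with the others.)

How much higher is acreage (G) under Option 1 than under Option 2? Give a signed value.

3290

Option 1 (W := 189):
  P = 138
  T = 159
  U = 294 + 4·138 − 4·159 = 210
  W = 189
  G = 232 − 2·138 − 5·159 + 3·189 = -272
Option 2 (P := 91, T := 90):
  P = 91
  T = 90
  U = 294 + 4·91 − 4·90 = 298
  W = 8 + 6·91 + 2·90 − 6·298 = -1054
  G = 232 − 2·91 − 5·90 + 3·(-1054) = -3562
G: -272 − (-3562) = 3290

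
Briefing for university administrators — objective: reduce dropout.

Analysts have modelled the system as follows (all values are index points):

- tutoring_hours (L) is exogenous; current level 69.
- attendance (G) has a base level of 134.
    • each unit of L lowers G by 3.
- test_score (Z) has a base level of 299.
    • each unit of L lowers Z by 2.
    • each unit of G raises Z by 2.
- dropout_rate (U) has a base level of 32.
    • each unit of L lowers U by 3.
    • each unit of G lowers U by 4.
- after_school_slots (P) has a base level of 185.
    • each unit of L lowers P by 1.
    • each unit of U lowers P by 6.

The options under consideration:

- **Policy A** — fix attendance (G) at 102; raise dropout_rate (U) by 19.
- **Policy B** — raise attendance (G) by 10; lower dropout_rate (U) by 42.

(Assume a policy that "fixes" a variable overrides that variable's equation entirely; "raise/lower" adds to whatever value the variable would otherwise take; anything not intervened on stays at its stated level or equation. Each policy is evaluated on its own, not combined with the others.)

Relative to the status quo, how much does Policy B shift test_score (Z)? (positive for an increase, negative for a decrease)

Baseline:
  L = 69
  G = 134 − 3·69 = -73
  Z = 299 − 2·69 + 2·(-73) = 15
Policy B (G + 10, U − 42):
  L = 69
  G = 134 − 3·69 (+10 from intervention) = -63
  Z = 299 − 2·69 + 2·(-63) = 35
Change in Z: 35 − 15 = 20

20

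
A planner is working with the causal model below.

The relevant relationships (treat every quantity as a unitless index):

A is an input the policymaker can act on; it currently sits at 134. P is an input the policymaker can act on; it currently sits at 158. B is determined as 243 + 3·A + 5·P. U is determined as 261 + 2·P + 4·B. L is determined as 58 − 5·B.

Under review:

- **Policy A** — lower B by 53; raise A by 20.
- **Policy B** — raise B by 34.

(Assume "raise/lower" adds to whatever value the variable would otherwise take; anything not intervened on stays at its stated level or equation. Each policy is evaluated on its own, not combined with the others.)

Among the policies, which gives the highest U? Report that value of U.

6453

Policy A (B − 53, A + 20):
  A = 134 + 20 = 154
  P = 158
  B = 243 + 3·154 + 5·158 (−53 from intervention) = 1442
  U = 261 + 2·158 + 4·1442 = 6345
Policy B (B + 34):
  A = 134
  P = 158
  B = 243 + 3·134 + 5·158 (+34 from intervention) = 1469
  U = 261 + 2·158 + 4·1469 = 6453
Comparing — Policy A: U=6345, Policy B: U=6453. Highest is 6453 (Policy B).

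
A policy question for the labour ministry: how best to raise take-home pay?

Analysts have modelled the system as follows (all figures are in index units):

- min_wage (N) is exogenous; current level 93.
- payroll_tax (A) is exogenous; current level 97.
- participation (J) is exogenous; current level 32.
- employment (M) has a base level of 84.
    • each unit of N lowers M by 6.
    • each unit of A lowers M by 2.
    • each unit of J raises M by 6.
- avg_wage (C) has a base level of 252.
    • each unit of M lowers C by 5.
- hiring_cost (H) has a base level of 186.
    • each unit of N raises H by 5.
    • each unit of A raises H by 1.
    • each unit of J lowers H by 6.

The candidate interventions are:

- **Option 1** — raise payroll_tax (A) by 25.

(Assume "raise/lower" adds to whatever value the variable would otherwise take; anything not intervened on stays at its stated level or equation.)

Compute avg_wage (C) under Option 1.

2882

Option 1 (A + 25):
  N = 93
  A = 97 + 25 = 122
  J = 32
  M = 84 − 6·93 − 2·122 + 6·32 = -526
  C = 252 − 5·(-526) = 2882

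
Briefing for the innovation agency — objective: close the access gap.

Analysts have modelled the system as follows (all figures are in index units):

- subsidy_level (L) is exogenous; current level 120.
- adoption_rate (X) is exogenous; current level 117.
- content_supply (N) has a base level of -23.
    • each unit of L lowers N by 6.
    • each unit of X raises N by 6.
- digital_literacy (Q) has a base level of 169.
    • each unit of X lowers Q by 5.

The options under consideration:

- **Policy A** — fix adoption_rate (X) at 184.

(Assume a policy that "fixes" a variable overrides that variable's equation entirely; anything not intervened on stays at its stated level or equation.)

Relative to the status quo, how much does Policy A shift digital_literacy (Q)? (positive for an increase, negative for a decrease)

Baseline:
  X = 117
  Q = 169 − 5·117 = -416
Policy A (X := 184):
  X = 184
  Q = 169 − 5·184 = -751
Change in Q: -751 − (-416) = -335

-335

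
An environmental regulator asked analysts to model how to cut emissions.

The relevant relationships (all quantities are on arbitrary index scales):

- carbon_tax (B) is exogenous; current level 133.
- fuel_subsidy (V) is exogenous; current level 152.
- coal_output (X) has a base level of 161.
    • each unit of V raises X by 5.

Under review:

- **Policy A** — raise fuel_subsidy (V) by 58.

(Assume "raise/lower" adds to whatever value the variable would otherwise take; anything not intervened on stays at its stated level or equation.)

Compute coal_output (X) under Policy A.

1211

Policy A (V + 58):
  V = 152 + 58 = 210
  X = 161 + 5·210 = 1211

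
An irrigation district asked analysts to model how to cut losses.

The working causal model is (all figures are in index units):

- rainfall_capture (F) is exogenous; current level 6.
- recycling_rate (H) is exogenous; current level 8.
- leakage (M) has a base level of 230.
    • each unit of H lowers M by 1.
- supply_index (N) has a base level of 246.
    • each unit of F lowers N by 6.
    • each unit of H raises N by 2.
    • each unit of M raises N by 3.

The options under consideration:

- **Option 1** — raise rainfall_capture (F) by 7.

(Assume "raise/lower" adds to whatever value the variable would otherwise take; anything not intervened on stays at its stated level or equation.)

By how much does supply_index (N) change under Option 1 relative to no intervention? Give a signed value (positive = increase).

Baseline:
  F = 6
  H = 8
  M = 230 − 8 = 222
  N = 246 − 6·6 + 2·8 + 3·222 = 892
Option 1 (F + 7):
  F = 6 + 7 = 13
  H = 8
  M = 230 − 8 = 222
  N = 246 − 6·13 + 2·8 + 3·222 = 850
Change in N: 850 − 892 = -42

-42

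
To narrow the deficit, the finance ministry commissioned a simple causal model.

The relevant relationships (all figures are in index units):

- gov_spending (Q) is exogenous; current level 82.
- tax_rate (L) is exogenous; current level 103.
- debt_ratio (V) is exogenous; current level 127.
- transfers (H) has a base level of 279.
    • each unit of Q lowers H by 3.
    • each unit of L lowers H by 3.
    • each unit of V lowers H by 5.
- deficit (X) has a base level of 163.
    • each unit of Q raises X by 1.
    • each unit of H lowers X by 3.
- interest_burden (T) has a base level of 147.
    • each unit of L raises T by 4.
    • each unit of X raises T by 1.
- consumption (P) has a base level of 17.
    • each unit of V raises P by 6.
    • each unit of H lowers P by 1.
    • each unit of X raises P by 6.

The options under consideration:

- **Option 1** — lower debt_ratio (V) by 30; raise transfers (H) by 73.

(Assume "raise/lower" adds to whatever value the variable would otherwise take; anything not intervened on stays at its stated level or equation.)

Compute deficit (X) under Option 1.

Option 1 (V − 30, H + 73):
  Q = 82
  L = 103
  V = 127 − 30 = 97
  H = 279 − 3·82 − 3·103 − 5·97 (+73 from intervention) = -688
  X = 163 + 82 − 3·(-688) = 2309

2309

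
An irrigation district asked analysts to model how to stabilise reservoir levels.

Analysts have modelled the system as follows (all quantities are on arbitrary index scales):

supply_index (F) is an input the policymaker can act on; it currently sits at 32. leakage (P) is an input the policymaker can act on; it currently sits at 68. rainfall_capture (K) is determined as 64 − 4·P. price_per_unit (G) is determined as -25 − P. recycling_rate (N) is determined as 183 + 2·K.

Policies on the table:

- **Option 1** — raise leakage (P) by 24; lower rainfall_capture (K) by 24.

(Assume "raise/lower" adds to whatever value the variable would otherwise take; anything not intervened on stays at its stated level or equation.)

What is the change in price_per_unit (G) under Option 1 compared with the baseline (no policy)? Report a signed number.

Baseline:
  P = 68
  G = -25 − 68 = -93
Option 1 (P + 24, K − 24):
  P = 68 + 24 = 92
  G = -25 − 92 = -117
Change in G: -117 − (-93) = -24

-24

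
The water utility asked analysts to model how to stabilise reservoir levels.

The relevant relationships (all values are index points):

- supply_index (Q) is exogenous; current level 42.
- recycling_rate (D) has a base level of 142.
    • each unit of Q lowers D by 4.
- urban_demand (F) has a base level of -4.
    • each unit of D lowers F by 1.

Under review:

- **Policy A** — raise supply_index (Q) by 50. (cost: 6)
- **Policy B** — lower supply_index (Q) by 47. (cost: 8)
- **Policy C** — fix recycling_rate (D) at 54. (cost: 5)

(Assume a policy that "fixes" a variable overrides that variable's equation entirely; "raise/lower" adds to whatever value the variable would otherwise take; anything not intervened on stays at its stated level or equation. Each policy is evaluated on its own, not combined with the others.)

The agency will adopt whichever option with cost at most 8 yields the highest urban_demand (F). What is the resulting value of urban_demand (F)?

Policy A (Q + 50):
  Q = 42 + 50 = 92
  D = 142 − 4·92 = -226
  F = -4 − (-226) = 222
Policy B (Q − 47):
  Q = 42 − 47 = -5
  D = 142 − 4·(-5) = 162
  F = -4 − 162 = -166
Policy C (D := 54):
  Q = 42
  D = 54
  F = -4 − 54 = -58
Comparing — Policy A: F=222, Policy B: F=-166, Policy C: F=-58. Highest is 222 (Policy A).

222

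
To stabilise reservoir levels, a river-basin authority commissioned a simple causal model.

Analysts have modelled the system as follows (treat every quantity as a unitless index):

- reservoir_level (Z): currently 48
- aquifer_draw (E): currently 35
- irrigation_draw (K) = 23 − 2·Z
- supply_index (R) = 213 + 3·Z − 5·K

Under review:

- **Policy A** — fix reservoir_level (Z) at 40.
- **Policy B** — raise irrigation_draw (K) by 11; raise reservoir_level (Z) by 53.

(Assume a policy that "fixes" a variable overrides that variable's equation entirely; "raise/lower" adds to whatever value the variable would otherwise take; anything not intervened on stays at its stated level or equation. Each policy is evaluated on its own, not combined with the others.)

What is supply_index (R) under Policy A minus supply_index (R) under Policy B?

-738

Policy A (Z := 40):
  Z = 40
  K = 23 − 2·40 = -57
  R = 213 + 3·40 − 5·(-57) = 618
Policy B (K + 11, Z + 53):
  Z = 48 + 53 = 101
  K = 23 − 2·101 (+11 from intervention) = -168
  R = 213 + 3·101 − 5·(-168) = 1356
R: 618 − 1356 = -738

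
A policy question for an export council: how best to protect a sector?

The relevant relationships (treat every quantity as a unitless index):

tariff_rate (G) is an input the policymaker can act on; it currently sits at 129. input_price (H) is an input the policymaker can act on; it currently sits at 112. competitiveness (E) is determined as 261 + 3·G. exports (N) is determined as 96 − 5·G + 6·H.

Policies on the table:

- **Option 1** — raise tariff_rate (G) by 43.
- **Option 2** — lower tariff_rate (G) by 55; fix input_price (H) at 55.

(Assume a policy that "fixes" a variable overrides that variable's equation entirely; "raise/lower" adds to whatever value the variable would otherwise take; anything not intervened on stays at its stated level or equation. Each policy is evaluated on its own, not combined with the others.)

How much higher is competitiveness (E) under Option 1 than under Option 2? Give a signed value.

Option 1 (G + 43):
  G = 129 + 43 = 172
  E = 261 + 3·172 = 777
Option 2 (G − 55, H := 55):
  G = 129 − 55 = 74
  E = 261 + 3·74 = 483
E: 777 − 483 = 294

294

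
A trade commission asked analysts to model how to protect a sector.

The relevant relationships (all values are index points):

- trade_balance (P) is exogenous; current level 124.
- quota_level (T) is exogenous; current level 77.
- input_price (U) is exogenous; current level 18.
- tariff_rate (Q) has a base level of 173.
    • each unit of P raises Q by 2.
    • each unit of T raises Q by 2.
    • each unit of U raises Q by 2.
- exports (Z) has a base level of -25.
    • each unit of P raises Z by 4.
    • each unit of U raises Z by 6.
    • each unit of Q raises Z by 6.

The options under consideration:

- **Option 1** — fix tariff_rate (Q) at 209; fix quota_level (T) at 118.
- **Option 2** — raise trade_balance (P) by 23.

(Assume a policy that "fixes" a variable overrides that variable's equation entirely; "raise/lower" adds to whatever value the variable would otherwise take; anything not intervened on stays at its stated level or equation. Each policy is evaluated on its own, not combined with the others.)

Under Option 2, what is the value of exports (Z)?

Option 2 (P + 23):
  P = 124 + 23 = 147
  T = 77
  U = 18
  Q = 173 + 2·147 + 2·77 + 2·18 = 657
  Z = -25 + 4·147 + 6·18 + 6·657 = 4613

4613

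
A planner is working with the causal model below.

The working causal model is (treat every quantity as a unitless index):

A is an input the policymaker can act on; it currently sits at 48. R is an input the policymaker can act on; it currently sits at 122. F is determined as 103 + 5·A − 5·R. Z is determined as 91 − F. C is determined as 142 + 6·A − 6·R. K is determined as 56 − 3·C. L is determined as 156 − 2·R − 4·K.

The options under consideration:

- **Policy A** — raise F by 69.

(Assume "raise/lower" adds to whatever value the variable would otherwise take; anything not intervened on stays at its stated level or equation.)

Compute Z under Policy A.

289

Policy A (F + 69):
  A = 48
  R = 122
  F = 103 + 5·48 − 5·122 (+69 from intervention) = -198
  Z = 91 − (-198) = 289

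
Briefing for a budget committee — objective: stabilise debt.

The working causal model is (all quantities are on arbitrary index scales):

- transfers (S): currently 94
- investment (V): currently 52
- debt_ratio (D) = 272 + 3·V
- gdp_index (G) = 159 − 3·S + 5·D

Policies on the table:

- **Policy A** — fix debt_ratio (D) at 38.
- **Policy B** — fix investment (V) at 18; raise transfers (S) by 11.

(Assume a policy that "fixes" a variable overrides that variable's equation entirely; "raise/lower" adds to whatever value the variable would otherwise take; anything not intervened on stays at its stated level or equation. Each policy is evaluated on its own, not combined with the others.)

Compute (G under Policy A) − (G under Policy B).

-1407

Policy A (D := 38):
  S = 94
  V = 52
  D = 38
  G = 159 − 3·94 + 5·38 = 67
Policy B (V := 18, S + 11):
  S = 94 + 11 = 105
  V = 18
  D = 272 + 3·18 = 326
  G = 159 − 3·105 + 5·326 = 1474
G: 67 − 1474 = -1407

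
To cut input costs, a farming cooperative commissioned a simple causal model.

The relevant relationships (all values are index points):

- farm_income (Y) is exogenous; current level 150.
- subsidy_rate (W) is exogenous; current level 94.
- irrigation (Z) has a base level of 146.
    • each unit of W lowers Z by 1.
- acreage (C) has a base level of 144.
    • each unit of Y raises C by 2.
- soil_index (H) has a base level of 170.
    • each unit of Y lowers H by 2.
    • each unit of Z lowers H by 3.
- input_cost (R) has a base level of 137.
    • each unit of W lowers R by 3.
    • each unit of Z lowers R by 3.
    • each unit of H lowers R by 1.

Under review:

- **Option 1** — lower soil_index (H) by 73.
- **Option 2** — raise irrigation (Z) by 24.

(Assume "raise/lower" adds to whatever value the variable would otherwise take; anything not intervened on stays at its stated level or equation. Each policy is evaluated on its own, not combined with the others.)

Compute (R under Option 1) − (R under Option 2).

73

Option 1 (H − 73):
  Y = 150
  W = 94
  Z = 146 − 94 = 52
  H = 170 − 2·150 − 3·52 (−73 from intervention) = -359
  R = 137 − 3·94 − 3·52 − (-359) = 58
Option 2 (Z + 24):
  Y = 150
  W = 94
  Z = 146 − 94 (+24 from intervention) = 76
  H = 170 − 2·150 − 3·76 = -358
  R = 137 − 3·94 − 3·76 − (-358) = -15
R: 58 − (-15) = 73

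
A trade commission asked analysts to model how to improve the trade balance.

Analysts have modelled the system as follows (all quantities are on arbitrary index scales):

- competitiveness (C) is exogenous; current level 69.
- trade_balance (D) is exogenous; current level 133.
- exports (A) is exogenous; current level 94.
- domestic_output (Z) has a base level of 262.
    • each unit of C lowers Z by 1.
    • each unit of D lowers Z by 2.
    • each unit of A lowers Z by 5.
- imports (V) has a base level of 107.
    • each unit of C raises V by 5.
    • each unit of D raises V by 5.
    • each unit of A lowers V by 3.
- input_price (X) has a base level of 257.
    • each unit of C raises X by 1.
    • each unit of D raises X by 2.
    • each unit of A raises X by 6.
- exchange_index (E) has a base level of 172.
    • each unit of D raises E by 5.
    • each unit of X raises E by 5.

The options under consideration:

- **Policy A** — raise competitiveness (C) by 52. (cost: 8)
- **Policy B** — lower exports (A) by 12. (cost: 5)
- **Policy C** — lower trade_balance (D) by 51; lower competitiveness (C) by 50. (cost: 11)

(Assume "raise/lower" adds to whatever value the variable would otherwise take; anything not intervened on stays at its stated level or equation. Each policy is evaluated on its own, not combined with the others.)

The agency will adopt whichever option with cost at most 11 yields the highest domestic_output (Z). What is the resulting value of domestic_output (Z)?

-391

Policy A (C + 52):
  C = 69 + 52 = 121
  D = 133
  A = 94
  Z = 262 − 121 − 2·133 − 5·94 = -595
Policy B (A − 12):
  C = 69
  D = 133
  A = 94 − 12 = 82
  Z = 262 − 69 − 2·133 − 5·82 = -483
Policy C (D − 51, C − 50):
  C = 69 − 50 = 19
  D = 133 − 51 = 82
  A = 94
  Z = 262 − 19 − 2·82 − 5·94 = -391
Comparing — Policy A: Z=-595, Policy B: Z=-483, Policy C: Z=-391. Highest is -391 (Policy C).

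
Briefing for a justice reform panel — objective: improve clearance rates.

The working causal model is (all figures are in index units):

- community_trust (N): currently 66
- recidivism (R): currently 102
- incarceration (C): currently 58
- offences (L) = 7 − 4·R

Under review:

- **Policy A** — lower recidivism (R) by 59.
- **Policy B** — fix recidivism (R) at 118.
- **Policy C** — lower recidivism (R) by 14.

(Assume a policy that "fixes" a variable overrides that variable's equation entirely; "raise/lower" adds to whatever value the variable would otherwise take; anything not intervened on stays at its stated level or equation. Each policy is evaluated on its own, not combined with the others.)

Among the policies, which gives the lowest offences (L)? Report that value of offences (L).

-465

Policy A (R − 59):
  R = 102 − 59 = 43
  L = 7 − 4·43 = -165
Policy B (R := 118):
  R = 118
  L = 7 − 4·118 = -465
Policy C (R − 14):
  R = 102 − 14 = 88
  L = 7 − 4·88 = -345
Comparing — Policy A: L=-165, Policy B: L=-465, Policy C: L=-345. Lowest is -465 (Policy B).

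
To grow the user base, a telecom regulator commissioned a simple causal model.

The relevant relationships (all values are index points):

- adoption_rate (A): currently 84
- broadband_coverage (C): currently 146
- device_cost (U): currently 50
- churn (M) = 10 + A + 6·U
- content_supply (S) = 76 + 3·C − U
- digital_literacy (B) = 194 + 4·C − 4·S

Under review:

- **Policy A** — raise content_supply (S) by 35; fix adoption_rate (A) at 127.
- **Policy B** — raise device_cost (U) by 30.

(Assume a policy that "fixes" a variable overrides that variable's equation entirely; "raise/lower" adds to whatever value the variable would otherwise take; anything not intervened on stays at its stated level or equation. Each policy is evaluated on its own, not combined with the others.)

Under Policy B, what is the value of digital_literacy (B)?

Policy B (U + 30):
  C = 146
  U = 50 + 30 = 80
  S = 76 + 3·146 − 80 = 434
  B = 194 + 4·146 − 4·434 = -958

-958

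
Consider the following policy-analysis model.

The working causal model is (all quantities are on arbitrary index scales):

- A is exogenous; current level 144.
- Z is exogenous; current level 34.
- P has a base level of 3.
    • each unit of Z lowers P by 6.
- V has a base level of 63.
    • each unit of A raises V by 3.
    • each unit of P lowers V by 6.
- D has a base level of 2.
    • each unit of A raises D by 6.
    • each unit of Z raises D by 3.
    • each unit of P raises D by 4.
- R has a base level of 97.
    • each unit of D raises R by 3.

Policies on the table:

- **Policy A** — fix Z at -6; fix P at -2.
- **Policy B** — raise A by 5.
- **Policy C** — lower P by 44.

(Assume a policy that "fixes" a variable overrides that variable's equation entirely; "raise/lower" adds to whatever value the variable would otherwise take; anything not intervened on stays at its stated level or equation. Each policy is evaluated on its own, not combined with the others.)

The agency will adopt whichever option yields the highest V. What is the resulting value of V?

Policy A (Z := -6, P := -2):
  A = 144
  Z = -6
  P = -2
  V = 63 + 3·144 − 6·(-2) = 507
Policy B (A + 5):
  A = 144 + 5 = 149
  Z = 34
  P = 3 − 6·34 = -201
  V = 63 + 3·149 − 6·(-201) = 1716
Policy C (P − 44):
  A = 144
  Z = 34
  P = 3 − 6·34 (−44 from intervention) = -245
  V = 63 + 3·144 − 6·(-245) = 1965
Comparing — Policy A: V=507, Policy B: V=1716, Policy C: V=1965. Highest is 1965 (Policy C).

1965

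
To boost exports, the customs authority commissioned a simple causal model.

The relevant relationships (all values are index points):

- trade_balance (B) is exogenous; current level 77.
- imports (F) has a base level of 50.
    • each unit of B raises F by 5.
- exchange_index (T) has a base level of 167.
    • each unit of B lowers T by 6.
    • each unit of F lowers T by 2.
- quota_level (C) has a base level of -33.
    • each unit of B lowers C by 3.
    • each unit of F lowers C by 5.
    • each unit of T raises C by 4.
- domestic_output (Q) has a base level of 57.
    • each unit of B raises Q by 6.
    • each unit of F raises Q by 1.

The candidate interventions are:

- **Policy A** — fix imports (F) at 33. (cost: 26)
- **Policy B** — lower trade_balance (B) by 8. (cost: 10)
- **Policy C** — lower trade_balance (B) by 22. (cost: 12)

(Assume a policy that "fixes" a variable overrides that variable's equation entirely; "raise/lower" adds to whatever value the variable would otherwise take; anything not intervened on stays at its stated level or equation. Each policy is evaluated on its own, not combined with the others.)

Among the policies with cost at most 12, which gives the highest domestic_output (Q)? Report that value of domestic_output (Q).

866

Policy B (B − 8):
  B = 77 − 8 = 69
  F = 50 + 5·69 = 395
  Q = 57 + 6·69 + 395 = 866
Policy C (B − 22):
  B = 77 − 22 = 55
  F = 50 + 5·55 = 325
  Q = 57 + 6·55 + 325 = 712
Comparing — Policy B: Q=866, Policy C: Q=712. Highest is 866 (Policy B).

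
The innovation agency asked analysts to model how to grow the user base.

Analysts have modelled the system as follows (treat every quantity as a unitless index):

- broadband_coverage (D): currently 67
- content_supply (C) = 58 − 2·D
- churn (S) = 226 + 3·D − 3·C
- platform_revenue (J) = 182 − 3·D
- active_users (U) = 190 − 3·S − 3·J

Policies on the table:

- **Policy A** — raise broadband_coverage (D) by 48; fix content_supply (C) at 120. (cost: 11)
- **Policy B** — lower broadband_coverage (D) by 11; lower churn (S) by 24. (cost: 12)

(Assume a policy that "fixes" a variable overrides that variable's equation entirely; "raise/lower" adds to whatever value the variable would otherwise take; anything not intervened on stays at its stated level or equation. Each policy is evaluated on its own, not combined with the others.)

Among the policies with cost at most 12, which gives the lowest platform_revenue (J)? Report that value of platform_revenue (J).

-163

Policy A (D + 48, C := 120):
  D = 67 + 48 = 115
  J = 182 − 3·115 = -163
Policy B (D − 11, S − 24):
  D = 67 − 11 = 56
  J = 182 − 3·56 = 14
Comparing — Policy A: J=-163, Policy B: J=14. Lowest is -163 (Policy A).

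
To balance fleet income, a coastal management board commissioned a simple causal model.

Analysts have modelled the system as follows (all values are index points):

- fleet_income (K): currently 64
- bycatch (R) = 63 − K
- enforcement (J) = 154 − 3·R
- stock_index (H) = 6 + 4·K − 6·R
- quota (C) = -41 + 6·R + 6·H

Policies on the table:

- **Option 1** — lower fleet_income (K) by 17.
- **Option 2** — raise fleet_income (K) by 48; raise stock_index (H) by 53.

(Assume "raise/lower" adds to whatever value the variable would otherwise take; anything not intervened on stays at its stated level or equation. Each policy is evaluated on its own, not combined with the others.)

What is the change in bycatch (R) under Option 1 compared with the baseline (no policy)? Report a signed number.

17

Baseline:
  K = 64
  R = 63 − 64 = -1
Option 1 (K − 17):
  K = 64 − 17 = 47
  R = 63 − 47 = 16
Change in R: 16 − (-1) = 17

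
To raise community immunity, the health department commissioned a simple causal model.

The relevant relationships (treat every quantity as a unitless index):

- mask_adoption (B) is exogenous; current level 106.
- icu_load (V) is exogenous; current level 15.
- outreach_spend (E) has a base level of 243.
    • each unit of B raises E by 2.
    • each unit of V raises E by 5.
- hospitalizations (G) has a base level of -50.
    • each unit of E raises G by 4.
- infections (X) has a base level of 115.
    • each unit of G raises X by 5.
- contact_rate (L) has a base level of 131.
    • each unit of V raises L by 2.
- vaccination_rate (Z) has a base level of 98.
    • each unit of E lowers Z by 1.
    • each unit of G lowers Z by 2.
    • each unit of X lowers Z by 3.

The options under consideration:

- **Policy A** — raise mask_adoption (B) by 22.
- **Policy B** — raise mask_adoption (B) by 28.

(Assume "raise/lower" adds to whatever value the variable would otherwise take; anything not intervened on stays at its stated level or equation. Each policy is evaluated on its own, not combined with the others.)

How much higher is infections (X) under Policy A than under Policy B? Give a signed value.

Policy A (B + 22):
  B = 106 + 22 = 128
  V = 15
  E = 243 + 2·128 + 5·15 = 574
  G = -50 + 4·574 = 2246
  X = 115 + 5·2246 = 11345
Policy B (B + 28):
  B = 106 + 28 = 134
  V = 15
  E = 243 + 2·134 + 5·15 = 586
  G = -50 + 4·586 = 2294
  X = 115 + 5·2294 = 11585
X: 11345 − 11585 = -240

-240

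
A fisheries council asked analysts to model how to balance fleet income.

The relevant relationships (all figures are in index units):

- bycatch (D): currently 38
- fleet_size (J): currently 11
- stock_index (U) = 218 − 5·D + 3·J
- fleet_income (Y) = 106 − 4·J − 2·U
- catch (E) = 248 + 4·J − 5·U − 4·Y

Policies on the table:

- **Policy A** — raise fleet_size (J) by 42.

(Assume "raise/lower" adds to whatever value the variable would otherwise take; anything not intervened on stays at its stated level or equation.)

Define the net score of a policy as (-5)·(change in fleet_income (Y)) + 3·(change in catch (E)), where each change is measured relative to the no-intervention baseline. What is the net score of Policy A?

5754

Baseline:
  D = 38
  J = 11
  U = 218 − 5·38 + 3·11 = 61
  Y = 106 − 4·11 − 2·61 = -60
  E = 248 + 4·11 − 5·61 − 4·(-60) = 227
Policy A (J + 42):
  D = 38
  J = 11 + 42 = 53
  U = 218 − 5·38 + 3·53 = 187
  Y = 106 − 4·53 − 2·187 = -480
  E = 248 + 4·53 − 5·187 − 4·(-480) = 1445
ΔY = -480 − (-60) = -420; ΔE = 1445 − 227 = 1218
Score = (-5)·(-420) + 3·1218 = 5754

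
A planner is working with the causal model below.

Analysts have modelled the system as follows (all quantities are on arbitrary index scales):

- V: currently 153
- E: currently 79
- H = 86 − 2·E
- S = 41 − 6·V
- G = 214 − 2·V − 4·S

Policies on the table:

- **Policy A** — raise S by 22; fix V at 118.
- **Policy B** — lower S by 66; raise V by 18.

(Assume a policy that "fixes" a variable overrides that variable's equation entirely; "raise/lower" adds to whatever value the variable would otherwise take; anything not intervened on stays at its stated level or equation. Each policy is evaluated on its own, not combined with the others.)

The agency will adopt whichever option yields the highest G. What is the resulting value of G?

4076

Policy A (S + 22, V := 118):
  V = 118
  S = 41 − 6·118 (+22 from intervention) = -645
  G = 214 − 2·118 − 4·(-645) = 2558
Policy B (S − 66, V + 18):
  V = 153 + 18 = 171
  S = 41 − 6·171 (−66 from intervention) = -1051
  G = 214 − 2·171 − 4·(-1051) = 4076
Comparing — Policy A: G=2558, Policy B: G=4076. Highest is 4076 (Policy B).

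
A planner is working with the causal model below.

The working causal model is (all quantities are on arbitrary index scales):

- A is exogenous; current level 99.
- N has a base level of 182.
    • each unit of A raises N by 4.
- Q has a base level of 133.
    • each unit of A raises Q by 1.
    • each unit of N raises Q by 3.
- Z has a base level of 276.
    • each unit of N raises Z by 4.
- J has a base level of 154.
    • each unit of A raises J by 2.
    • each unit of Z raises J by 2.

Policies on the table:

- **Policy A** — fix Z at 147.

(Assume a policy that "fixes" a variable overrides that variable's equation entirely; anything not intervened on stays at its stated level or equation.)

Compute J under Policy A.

646

Policy A (Z := 147):
  A = 99
  N = 182 + 4·99 = 578
  Z = 147
  J = 154 + 2·99 + 2·147 = 646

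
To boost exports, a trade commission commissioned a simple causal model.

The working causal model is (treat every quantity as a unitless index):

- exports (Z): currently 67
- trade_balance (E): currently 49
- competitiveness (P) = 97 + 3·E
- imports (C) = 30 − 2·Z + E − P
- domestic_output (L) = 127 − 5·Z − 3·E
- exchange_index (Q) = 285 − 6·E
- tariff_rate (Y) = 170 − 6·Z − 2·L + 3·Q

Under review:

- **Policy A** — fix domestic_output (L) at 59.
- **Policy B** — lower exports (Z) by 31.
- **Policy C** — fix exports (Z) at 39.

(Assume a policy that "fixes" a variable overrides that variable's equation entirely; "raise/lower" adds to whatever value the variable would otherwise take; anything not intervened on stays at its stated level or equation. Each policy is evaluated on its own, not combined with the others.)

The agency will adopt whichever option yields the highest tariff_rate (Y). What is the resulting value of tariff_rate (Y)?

339

Policy A (L := 59):
  Z = 67
  E = 49
  L = 59
  Q = 285 − 6·49 = -9
  Y = 170 − 6·67 − 2·59 + 3·(-9) = -377
Policy B (Z − 31):
  Z = 67 − 31 = 36
  E = 49
  L = 127 − 5·36 − 3·49 = -200
  Q = 285 − 6·49 = -9
  Y = 170 − 6·36 − 2·(-200) + 3·(-9) = 327
Policy C (Z := 39):
  Z = 39
  E = 49
  L = 127 − 5·39 − 3·49 = -215
  Q = 285 − 6·49 = -9
  Y = 170 − 6·39 − 2·(-215) + 3·(-9) = 339
Comparing — Policy A: Y=-377, Policy B: Y=327, Policy C: Y=339. Highest is 339 (Policy C).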